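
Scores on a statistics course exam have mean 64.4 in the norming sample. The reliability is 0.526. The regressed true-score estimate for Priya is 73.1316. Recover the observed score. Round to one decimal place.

81.0

T̂ = ρX + (1 − ρ)μ  ⇒  X = (T̂ − (1 − ρ)μ) / ρ
X = (73.1316 − 0.474 × 64.4) / 0.526 = (73.1316 − 30.5256) / 0.526 = 42.6060 / 0.526 = 81.000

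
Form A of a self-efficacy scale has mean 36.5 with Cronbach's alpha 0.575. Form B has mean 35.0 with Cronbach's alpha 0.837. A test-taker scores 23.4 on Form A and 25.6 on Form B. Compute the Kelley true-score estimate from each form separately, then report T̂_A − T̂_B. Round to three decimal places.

T̂_A = 0.575(23.4) + 0.425(36.5) = 28.96750
T̂_B = 0.837(25.6) + 0.163(35.0) = 27.13220
T̂_A − T̂_B = 1.83530

1.835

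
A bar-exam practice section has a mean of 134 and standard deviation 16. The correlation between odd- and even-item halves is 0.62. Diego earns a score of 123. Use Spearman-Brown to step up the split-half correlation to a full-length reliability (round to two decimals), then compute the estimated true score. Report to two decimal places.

125.53

Spearman-Brown: ρ = 2r/(1 + r) = 2(0.62)/(1 + 0.62) = 1.240/1.62 = 0.7654 → 0.77
Regress the observed score toward the mean by the unreliability: T̂ = 0.77·123 + 0.23·134 = 94.71 + 30.82 = 125.530.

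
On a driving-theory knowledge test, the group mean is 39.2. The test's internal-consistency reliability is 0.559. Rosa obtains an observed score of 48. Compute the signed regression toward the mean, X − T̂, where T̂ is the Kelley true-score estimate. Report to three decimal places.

T̂ = 0.559(48) + 0.441(39.2) = 26.832 + 17.2872 = 44.11920 → 44.1192
X − T̂ = 48 − 44.1192 = 3.8808 → 3.881

3.881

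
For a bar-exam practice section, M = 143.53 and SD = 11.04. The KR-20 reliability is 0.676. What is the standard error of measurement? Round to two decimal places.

6.28

SEM = SD · √(1 − ρ) = 11.04 × √0.324 = 11.04 × 0.5692 = 6.284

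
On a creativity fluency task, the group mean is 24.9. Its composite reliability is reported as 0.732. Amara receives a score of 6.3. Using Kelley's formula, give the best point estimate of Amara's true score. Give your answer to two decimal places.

T̂ = ρX + (1 − ρ)μ
  = 0.732 × 6.3 + 0.268 × 24.9
  = 4.6116 + 6.6732
  = 11.285
  ≈ 11.28

11.28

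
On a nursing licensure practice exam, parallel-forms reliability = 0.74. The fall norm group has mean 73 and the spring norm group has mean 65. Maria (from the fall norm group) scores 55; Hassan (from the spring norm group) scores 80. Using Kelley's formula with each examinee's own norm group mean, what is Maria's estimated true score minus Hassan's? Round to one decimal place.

-16.4

T̂_Maria = 0.74(55) + 0.26(73) = 59.680
T̂_Hassan = 0.74(80) + 0.26(65) = 76.100
Difference = 59.680 − 76.100 = -16.420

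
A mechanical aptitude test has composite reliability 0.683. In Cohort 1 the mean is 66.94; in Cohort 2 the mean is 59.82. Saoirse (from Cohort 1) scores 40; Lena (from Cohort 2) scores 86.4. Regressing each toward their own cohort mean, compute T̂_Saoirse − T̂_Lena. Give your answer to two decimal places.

T̂_Saoirse = 0.683(40) + 0.317(66.94) = 48.5400
T̂_Lena = 0.683(86.4) + 0.317(59.82) = 77.9741
Difference = 48.5400 − 77.9741 = -29.4342

-29.43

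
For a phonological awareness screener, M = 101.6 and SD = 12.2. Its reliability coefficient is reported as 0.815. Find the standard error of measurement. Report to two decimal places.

5.25

SEM = SD · √(1 − ρ) = 12.2 × √0.185 = 12.2 × 0.4301 = 5.247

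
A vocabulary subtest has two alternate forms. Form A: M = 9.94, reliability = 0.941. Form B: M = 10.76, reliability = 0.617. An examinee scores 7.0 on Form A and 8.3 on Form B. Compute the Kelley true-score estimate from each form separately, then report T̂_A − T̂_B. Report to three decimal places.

-2.069

T̂_A = 0.941(7.0) + 0.059(9.94) = 7.17346
T̂_B = 0.617(8.3) + 0.383(10.76) = 9.24218
T̂_A − T̂_B = -2.06872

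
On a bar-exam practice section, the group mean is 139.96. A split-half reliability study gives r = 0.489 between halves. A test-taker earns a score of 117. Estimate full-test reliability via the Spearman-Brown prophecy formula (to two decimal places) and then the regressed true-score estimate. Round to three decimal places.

124.806

Spearman-Brown: ρ = 2r/(1 + r) = 2(0.489)/(1 + 0.489) = 0.9780/1.489 = 0.6568 → 0.66
Regress the observed score toward the mean by the unreliability: T̂ = 0.66·117 + 0.34·139.96 = 77.22 + 47.5864 = 124.8064.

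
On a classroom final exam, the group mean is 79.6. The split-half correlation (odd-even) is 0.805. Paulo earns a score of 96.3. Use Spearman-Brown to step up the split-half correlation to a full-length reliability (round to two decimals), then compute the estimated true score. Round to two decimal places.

Spearman-Brown: ρ = 2r/(1 + r) = 2(0.805)/(1 + 0.805) = 1.6100/1.805 = 0.8920 → 0.89
T̂ = 0.89(96.3) + 0.11(79.6) = 85.707 + 8.756 = 94.463 → 94.46

94.46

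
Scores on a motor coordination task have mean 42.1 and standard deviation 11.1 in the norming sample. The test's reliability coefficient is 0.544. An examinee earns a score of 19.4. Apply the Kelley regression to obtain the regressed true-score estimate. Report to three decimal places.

29.751

T̂ = 0.544(19.4) + 0.456(42.1) = 10.5536 + 19.1976 = 29.7512 → 29.751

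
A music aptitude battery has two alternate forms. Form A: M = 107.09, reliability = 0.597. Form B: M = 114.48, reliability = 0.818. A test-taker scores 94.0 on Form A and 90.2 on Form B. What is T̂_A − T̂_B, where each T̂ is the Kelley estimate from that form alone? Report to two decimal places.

T̂_A = 0.597(94.0) + 0.403(107.09) = 99.2753
T̂_B = 0.818(90.2) + 0.182(114.48) = 94.6190
T̂_A − T̂_B = 4.6563

4.66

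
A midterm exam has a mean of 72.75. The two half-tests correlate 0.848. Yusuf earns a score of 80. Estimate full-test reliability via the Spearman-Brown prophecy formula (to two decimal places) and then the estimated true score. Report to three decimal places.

Spearman-Brown: ρ = 2r/(1 + r) = 2(0.848)/(1 + 0.848) = 1.6960/1.848 = 0.9177 → 0.92
T̂ = ρX + (1 − ρ)μ
  = 0.92 × 80 + 0.08 × 72.75
  = 73.60 + 5.8200
  = 79.4200
  ≈ 79.420

79.420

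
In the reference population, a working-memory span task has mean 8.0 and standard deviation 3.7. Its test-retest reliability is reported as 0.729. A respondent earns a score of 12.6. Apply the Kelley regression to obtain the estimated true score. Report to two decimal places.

T̂ = 0.729(12.6) + 0.271(8.0) = 9.1854 + 2.1680 = 11.353 → 11.35

11.35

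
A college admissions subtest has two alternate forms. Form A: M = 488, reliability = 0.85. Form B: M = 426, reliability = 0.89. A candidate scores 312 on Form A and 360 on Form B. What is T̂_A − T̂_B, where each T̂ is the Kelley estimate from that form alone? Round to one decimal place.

T̂_A = 0.85(312) + 0.15(488) = 338.400
T̂_B = 0.89(360) + 0.11(426) = 367.260
T̂_A − T̂_B = -28.860

-28.9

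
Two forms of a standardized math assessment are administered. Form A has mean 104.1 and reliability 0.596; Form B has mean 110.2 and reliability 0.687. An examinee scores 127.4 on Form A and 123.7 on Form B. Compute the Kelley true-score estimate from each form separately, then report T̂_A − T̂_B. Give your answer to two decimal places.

T̂_A = 0.596(127.4) + 0.404(104.1) = 117.9868
T̂_B = 0.687(123.7) + 0.313(110.2) = 119.4745
T̂_A − T̂_B = -1.4877

-1.49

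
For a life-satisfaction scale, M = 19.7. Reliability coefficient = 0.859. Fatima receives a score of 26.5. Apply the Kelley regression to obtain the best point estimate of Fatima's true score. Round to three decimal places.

25.541

T̂ = ρX + (1 − ρ)μ
  = 0.859 × 26.5 + 0.141 × 19.7
  = 22.7635 + 2.7777
  = 25.5412
  ≈ 25.541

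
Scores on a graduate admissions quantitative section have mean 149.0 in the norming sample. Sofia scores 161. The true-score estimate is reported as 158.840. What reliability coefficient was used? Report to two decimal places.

0.82

T̂ = ρX + (1 − ρ)μ  ⇒  T̂ − μ = ρ(X − μ)
ρ = (T̂ − μ)/(X − μ) = (158.840 − 149.0) / (161 − 149.0) = 9.840 / 12.0 = 0.8200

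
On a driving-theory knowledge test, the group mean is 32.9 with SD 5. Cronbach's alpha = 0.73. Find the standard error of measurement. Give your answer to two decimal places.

SEM = SD · √(1 − ρ) = 5 × √0.27 = 5 × 0.5196 = 2.598

2.60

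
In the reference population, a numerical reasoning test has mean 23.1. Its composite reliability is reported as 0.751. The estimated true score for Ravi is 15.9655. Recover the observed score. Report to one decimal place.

T̂ = ρX + (1 − ρ)μ  ⇒  X = (T̂ − (1 − ρ)μ) / ρ
X = (15.9655 − 0.249 × 23.1) / 0.751 = (15.9655 − 5.7519) / 0.751 = 10.2136 / 0.751 = 13.600

13.6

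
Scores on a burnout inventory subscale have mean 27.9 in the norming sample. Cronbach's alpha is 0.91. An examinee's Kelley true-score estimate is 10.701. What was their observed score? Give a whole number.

9

T̂ = ρX + (1 − ρ)μ  ⇒  X = (T̂ − (1 − ρ)μ) / ρ
X = (10.701 − 0.09 × 27.9) / 0.91 = (10.701 − 2.511) / 0.91 = 8.190 / 0.91 = 9.00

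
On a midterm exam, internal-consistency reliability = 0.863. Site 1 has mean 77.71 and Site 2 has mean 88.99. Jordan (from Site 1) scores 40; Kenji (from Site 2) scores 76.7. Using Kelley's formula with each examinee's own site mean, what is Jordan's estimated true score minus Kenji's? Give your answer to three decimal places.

T̂_Jordan = 0.863(40) + 0.137(77.71) = 45.16627
T̂_Kenji = 0.863(76.7) + 0.137(88.99) = 78.38373
Difference = 45.16627 − 78.38373 = -33.21746

-33.217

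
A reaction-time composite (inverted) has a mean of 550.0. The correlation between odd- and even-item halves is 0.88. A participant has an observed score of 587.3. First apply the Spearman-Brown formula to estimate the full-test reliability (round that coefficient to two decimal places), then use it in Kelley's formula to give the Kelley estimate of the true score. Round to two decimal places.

Spearman-Brown: ρ = 2r/(1 + r) = 2(0.88)/(1 + 0.88) = 1.760/1.88 = 0.9362 → 0.94
T̂ = 0.94(587.3) + 0.06(550.0) = 552.062 + 33.000 = 585.062 → 585.06

585.06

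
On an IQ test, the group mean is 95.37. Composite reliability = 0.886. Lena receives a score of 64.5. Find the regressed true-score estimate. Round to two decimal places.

68.02

T̂ = ρX + (1 − ρ)μ
  = 0.886 × 64.5 + 0.114 × 95.37
  = 57.1470 + 10.87218
  = 68.019
  ≈ 68.02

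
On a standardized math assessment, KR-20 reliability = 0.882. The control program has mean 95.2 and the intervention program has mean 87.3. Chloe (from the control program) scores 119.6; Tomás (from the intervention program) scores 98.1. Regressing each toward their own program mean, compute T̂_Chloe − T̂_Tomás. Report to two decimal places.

T̂_Chloe = 0.882(119.6) + 0.118(95.2) = 116.7208
T̂_Tomás = 0.882(98.1) + 0.118(87.3) = 96.8256
Difference = 116.7208 − 96.8256 = 19.8952

19.90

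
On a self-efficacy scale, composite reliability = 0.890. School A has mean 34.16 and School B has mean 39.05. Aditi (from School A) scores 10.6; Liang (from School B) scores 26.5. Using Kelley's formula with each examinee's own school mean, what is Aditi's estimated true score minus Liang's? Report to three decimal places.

-14.689

T̂_Aditi = 0.890(10.6) + 0.110(34.16) = 13.19160
T̂_Liang = 0.890(26.5) + 0.110(39.05) = 27.88050
Difference = 13.19160 − 27.88050 = -14.68890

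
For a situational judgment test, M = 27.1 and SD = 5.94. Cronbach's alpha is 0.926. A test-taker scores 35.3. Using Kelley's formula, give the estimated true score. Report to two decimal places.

34.69

T̂ = 0.926(35.3) + 0.074(27.1) = 32.6878 + 2.0054 = 34.693 → 34.69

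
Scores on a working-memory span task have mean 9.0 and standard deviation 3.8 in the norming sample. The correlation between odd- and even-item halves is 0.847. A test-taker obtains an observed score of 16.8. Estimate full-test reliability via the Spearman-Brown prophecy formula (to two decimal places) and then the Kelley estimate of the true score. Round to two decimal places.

16.18

Spearman-Brown: ρ = 2r/(1 + r) = 2(0.847)/(1 + 0.847) = 1.6940/1.847 = 0.9172 → 0.92
T̂ = ρX + (1 − ρ)μ
  = 0.92 × 16.8 + 0.08 × 9.0
  = 15.456 + 0.720
  = 16.176
  ≈ 16.18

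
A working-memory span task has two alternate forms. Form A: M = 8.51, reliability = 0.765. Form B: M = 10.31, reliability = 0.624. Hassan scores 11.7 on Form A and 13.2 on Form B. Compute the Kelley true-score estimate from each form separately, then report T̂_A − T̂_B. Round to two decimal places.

-1.16

T̂_A = 0.765(11.7) + 0.235(8.51) = 10.9504
T̂_B = 0.624(13.2) + 0.376(10.31) = 12.1134
T̂_A − T̂_B = -1.1630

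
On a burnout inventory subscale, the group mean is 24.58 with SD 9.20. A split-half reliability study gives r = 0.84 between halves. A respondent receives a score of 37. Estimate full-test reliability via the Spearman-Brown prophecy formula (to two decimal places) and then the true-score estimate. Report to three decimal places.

Spearman-Brown: ρ = 2r/(1 + r) = 2(0.84)/(1 + 0.84) = 1.680/1.84 = 0.9130 → 0.91
T̂ = ρX + (1 − ρ)μ
  = 0.91 × 37 + 0.09 × 24.58
  = 33.67 + 2.2122
  = 35.8822
  ≈ 35.882

35.882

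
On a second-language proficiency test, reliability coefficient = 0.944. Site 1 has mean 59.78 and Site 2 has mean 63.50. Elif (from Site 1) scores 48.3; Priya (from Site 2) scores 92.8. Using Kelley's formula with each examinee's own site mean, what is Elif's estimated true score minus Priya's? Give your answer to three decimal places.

-42.216

T̂_Elif = 0.944(48.3) + 0.056(59.78) = 48.94288
T̂_Priya = 0.944(92.8) + 0.056(63.50) = 91.15920
Difference = 48.94288 − 91.15920 = -42.21632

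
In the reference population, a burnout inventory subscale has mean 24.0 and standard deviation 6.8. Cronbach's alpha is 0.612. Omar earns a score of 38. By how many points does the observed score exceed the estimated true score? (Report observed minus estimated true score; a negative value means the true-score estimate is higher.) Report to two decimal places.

5.43

T̂ = 0.612(38) + 0.388(24.0) = 23.256 + 9.3120 = 32.5680 → 32.568
X − T̂ = 38 − 32.568 = 5.432 → 5.43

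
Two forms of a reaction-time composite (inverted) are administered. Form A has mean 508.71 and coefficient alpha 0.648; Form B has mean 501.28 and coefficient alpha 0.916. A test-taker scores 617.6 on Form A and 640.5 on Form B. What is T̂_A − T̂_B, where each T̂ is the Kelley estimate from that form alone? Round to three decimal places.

T̂_A = 0.648(617.6) + 0.352(508.71) = 579.27072
T̂_B = 0.916(640.5) + 0.084(501.28) = 628.80552
T̂_A − T̂_B = -49.53480

-49.535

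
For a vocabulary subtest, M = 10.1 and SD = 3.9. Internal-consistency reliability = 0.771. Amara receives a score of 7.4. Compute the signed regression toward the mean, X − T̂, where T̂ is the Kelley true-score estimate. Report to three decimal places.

-0.618

T̂ = ρX + (1 − ρ)μ
  = 0.771 × 7.4 + 0.229 × 10.1
  = 5.7054 + 2.3129
  = 8.01830
  ≈ 8.0183
X − T̂ = 7.4 − 8.0183 = -0.6183 → -0.618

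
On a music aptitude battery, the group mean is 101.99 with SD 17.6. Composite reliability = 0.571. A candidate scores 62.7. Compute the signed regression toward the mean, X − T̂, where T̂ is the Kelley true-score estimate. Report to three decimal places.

T̂ = 0.571(62.7) + 0.429(101.99) = 35.8017 + 43.75371 = 79.55541 → 79.5554
X − T̂ = 62.7 − 79.5554 = -16.8554 → -16.855

-16.855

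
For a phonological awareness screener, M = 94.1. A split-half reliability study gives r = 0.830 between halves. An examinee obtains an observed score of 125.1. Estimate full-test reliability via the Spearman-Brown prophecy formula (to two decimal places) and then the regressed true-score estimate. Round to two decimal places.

Spearman-Brown: ρ = 2r/(1 + r) = 2(0.830)/(1 + 0.830) = 1.6600/1.830 = 0.9071 → 0.91
T̂ = 0.91(125.1) + 0.09(94.1) = 113.841 + 8.469 = 122.310 → 122.31

122.31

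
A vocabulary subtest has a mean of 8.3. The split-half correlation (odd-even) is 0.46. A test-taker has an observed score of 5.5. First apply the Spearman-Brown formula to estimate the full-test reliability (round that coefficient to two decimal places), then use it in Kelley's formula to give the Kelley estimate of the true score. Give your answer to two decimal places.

Spearman-Brown: ρ = 2r/(1 + r) = 2(0.46)/(1 + 0.46) = 0.920/1.46 = 0.6301 → 0.63
T̂ = 0.63(5.5) + 0.37(8.3) = 3.465 + 3.071 = 6.536 → 6.54

6.54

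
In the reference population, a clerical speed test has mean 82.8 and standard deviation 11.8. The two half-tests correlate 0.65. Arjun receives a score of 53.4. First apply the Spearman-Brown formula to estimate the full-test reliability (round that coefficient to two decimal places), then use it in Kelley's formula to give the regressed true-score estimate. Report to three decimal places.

59.574

Spearman-Brown: ρ = 2r/(1 + r) = 2(0.65)/(1 + 0.65) = 1.300/1.65 = 0.7879 → 0.79
T̂ = 0.79(53.4) + 0.21(82.8) = 42.186 + 17.388 = 59.5740 → 59.574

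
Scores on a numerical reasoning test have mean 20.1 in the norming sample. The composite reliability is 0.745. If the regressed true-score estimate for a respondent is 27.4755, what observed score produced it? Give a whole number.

T̂ = ρX + (1 − ρ)μ  ⇒  X = (T̂ − (1 − ρ)μ) / ρ
X = (27.4755 − 0.255 × 20.1) / 0.745 = (27.4755 − 5.1255) / 0.745 = 22.3500 / 0.745 = 30.00

30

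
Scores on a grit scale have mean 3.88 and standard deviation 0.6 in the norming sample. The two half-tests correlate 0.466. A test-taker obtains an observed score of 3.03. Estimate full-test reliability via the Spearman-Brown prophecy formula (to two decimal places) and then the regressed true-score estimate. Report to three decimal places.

Spearman-Brown: ρ = 2r/(1 + r) = 2(0.466)/(1 + 0.466) = 0.9320/1.466 = 0.6357 → 0.64
Weight the observed score by reliability and the mean by (1 − reliability): T̂ = 0.64·3.03 + 0.36·3.88 = 1.9392 + 1.3968 = 3.3360.

3.336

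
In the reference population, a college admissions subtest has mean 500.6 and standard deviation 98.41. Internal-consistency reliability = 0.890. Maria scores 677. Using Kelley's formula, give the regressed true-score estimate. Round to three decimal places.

657.596

T̂ = 0.890(677) + 0.110(500.6) = 602.530 + 55.0660 = 657.5960 → 657.596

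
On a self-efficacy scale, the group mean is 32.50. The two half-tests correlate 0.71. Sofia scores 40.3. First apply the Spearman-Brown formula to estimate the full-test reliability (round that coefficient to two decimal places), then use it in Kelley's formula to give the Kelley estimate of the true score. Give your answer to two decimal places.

Spearman-Brown: ρ = 2r/(1 + r) = 2(0.71)/(1 + 0.71) = 1.420/1.71 = 0.8304 → 0.83
T̂ = 0.83(40.3) + 0.17(32.50) = 33.449 + 5.5250 = 38.974 → 38.97

38.97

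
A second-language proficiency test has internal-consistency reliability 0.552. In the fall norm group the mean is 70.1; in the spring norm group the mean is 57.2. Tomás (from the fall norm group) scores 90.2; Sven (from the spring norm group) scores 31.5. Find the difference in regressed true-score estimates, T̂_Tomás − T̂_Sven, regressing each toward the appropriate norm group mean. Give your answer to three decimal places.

T̂_Tomás = 0.552(90.2) + 0.448(70.1) = 81.19520
T̂_Sven = 0.552(31.5) + 0.448(57.2) = 43.01360
Difference = 81.19520 − 43.01360 = 38.18160

38.182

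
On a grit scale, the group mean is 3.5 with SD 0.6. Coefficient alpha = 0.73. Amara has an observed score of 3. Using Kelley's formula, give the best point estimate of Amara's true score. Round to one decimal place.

T̂ = ρX + (1 − ρ)μ
  = 0.73 × 3 + 0.27 × 3.5
  = 2.19 + 0.945
  = 3.13
  ≈ 3.1

3.1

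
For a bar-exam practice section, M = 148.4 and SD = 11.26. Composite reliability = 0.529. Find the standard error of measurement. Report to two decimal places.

SEM = SD · √(1 − ρ) = 11.26 × √0.471 = 11.26 × 0.6863 = 7.728

7.73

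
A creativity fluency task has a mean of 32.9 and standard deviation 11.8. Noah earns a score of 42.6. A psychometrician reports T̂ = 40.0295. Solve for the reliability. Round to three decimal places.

0.735

T̂ = ρX + (1 − ρ)μ  ⇒  T̂ − μ = ρ(X − μ)
ρ = (T̂ − μ)/(X − μ) = (40.0295 − 32.9) / (42.6 − 32.9) = 7.1295 / 9.7 = 0.73500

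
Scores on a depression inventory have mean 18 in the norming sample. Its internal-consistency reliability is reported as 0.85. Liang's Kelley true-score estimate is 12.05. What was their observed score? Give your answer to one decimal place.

11.0

T̂ = ρX + (1 − ρ)μ  ⇒  X = (T̂ − (1 − ρ)μ) / ρ
X = (12.05 − 0.15 × 18) / 0.85 = (12.05 − 2.70) / 0.85 = 9.35 / 0.85 = 11.000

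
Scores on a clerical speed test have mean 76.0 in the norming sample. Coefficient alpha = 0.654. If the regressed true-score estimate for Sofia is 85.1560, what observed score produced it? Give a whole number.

90

T̂ = ρX + (1 − ρ)μ  ⇒  X = (T̂ − (1 − ρ)μ) / ρ
X = (85.1560 − 0.346 × 76.0) / 0.654 = (85.1560 − 26.2960) / 0.654 = 58.8600 / 0.654 = 90.00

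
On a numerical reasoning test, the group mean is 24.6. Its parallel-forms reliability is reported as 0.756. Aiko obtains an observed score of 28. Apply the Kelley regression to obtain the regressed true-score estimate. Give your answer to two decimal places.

Weight the observed score by reliability and the mean by (1 − reliability): T̂ = 0.756·28 + 0.244·24.6 = 21.168 + 6.0024 = 27.170.

27.17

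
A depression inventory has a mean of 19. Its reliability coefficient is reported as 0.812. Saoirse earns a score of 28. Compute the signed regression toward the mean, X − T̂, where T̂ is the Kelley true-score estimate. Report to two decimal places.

Kelley's formula gives T̂ = 0.812·28 + 0.188·19 = 22.736 + 3.572 = 26.3080.
X − T̂ = 28 − 26.308 = 1.692 → 1.69

1.69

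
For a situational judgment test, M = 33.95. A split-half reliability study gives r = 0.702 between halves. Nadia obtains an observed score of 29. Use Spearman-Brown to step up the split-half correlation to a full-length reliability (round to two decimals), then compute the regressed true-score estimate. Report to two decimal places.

Spearman-Brown: ρ = 2r/(1 + r) = 2(0.702)/(1 + 0.702) = 1.4040/1.702 = 0.8249 → 0.82
Weight the observed score by reliability and the mean by (1 − reliability): T̂ = 0.82·29 + 0.18·33.95 = 23.78 + 6.1110 = 29.891.

29.89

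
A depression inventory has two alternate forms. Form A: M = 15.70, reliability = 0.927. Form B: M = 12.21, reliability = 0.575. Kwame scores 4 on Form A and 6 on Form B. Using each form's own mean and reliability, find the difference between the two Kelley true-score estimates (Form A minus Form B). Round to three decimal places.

-3.785

T̂_A = 0.927(4) + 0.073(15.70) = 4.85410
T̂_B = 0.575(6) + 0.425(12.21) = 8.63925
T̂_A − T̂_B = -3.78515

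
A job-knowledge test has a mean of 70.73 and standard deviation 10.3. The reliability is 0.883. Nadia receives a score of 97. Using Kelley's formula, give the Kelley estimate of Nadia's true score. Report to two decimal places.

T̂ = 0.883(97) + 0.117(70.73) = 85.651 + 8.27541 = 93.926 → 93.93

93.93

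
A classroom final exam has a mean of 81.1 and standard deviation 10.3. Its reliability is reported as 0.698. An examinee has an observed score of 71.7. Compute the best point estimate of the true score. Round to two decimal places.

Regress the observed score toward the mean by the unreliability: T̂ = 0.698·71.7 + 0.302·81.1 = 50.0466 + 24.4922 = 74.539.

74.54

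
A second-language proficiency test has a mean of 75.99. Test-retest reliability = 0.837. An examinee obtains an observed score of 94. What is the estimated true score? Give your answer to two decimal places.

T̂ = ρX + (1 − ρ)μ
  = 0.837 × 94 + 0.163 × 75.99
  = 78.678 + 12.38637
  = 91.064
  ≈ 91.06

91.06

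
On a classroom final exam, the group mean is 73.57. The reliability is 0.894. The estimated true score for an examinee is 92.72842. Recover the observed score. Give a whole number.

T̂ = ρX + (1 − ρ)μ  ⇒  X = (T̂ − (1 − ρ)μ) / ρ
X = (92.72842 − 0.106 × 73.57) / 0.894 = (92.72842 − 7.79842) / 0.894 = 84.93000 / 0.894 = 95.00

95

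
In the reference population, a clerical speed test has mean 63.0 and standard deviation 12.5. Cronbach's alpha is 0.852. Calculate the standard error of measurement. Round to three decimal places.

4.809

SEM = SD · √(1 − ρ) = 12.5 × √0.148 = 12.5 × 0.3847 = 4.8088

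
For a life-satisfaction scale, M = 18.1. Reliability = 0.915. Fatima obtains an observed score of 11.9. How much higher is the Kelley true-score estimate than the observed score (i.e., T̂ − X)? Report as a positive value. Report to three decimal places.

0.527

Kelley's formula gives T̂ = 0.915·11.9 + 0.085·18.1 = 10.8885 + 1.5385 = 12.42700.
T̂ − X = 12.4270 − 11.9 = 0.5270 → 0.527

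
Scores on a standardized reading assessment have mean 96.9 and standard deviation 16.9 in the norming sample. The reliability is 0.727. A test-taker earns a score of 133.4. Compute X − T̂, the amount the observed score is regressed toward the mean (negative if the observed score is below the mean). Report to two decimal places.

9.96

Kelley's formula gives T̂ = 0.727·133.4 + 0.273·96.9 = 96.9818 + 26.4537 = 123.4355.
X − T̂ = 133.4 − 123.436 = 9.964 → 9.96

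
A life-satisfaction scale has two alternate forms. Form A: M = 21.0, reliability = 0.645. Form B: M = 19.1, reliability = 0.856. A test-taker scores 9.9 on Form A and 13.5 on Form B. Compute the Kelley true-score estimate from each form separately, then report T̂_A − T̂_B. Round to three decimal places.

T̂_A = 0.645(9.9) + 0.355(21.0) = 13.84050
T̂_B = 0.856(13.5) + 0.144(19.1) = 14.30640
T̂_A − T̂_B = -0.46590

-0.466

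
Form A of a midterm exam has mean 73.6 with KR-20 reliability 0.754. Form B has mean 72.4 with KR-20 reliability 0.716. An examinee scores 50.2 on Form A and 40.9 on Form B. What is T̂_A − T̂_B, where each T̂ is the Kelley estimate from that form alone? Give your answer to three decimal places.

T̂_A = 0.754(50.2) + 0.246(73.6) = 55.95640
T̂_B = 0.716(40.9) + 0.284(72.4) = 49.84600
T̂_A − T̂_B = 6.11040

6.110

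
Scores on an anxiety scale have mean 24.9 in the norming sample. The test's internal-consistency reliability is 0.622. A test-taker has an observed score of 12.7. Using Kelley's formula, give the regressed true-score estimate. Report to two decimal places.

17.31

Weight the observed score by reliability and the mean by (1 − reliability): T̂ = 0.622·12.7 + 0.378·24.9 = 7.8994 + 9.4122 = 17.312.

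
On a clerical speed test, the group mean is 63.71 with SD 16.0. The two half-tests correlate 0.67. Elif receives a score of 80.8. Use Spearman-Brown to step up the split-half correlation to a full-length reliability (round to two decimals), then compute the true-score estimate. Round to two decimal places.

77.38

Spearman-Brown: ρ = 2r/(1 + r) = 2(0.67)/(1 + 0.67) = 1.340/1.67 = 0.8024 → 0.80
T̂ = ρX + (1 − ρ)μ
  = 0.80 × 80.8 + 0.20 × 63.71
  = 64.640 + 12.7420
  = 77.382
  ≈ 77.38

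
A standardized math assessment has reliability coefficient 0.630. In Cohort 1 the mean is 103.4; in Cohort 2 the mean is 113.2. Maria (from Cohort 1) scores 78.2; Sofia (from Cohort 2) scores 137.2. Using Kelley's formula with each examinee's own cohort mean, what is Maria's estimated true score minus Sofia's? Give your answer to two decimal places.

T̂_Maria = 0.630(78.2) + 0.370(103.4) = 87.5240
T̂_Sofia = 0.630(137.2) + 0.370(113.2) = 128.3200
Difference = 87.5240 − 128.3200 = -40.7960

-40.80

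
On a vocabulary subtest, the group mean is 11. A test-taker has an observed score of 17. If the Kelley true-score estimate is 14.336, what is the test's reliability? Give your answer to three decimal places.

T̂ = ρX + (1 − ρ)μ  ⇒  T̂ − μ = ρ(X − μ)
ρ = (T̂ − μ)/(X − μ) = (14.336 − 11) / (17 − 11) = 3.336 / 6.0 = 0.55600

0.556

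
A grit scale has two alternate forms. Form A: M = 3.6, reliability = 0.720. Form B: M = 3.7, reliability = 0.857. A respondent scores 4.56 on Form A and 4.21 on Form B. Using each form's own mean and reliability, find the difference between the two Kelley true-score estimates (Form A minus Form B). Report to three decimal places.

T̂_A = 0.720(4.56) + 0.280(3.6) = 4.29120
T̂_B = 0.857(4.21) + 0.143(3.7) = 4.13707
T̂_A − T̂_B = 0.15413

0.154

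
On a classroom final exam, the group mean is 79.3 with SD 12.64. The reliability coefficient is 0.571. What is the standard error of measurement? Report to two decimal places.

8.28

SEM = SD · √(1 − ρ) = 12.64 × √0.429 = 12.64 × 0.6550 = 8.279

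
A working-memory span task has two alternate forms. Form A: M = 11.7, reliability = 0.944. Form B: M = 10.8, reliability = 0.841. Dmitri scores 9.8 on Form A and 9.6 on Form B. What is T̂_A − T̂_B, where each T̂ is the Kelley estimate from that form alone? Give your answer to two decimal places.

T̂_A = 0.944(9.8) + 0.056(11.7) = 9.9064
T̂_B = 0.841(9.6) + 0.159(10.8) = 9.7908
T̂_A − T̂_B = 0.1156

0.12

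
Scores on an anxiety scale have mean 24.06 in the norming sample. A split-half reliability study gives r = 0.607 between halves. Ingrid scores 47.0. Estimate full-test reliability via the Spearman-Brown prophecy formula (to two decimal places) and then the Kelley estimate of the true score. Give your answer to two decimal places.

41.49

Spearman-Brown: ρ = 2r/(1 + r) = 2(0.607)/(1 + 0.607) = 1.2140/1.607 = 0.7554 → 0.76
Weight the observed score by reliability and the mean by (1 − reliability): T̂ = 0.76·47.0 + 0.24·24.06 = 35.720 + 5.7744 = 41.494.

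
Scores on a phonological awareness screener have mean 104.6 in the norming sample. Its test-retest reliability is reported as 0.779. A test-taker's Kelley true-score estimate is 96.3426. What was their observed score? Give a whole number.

94

T̂ = ρX + (1 − ρ)μ  ⇒  X = (T̂ − (1 − ρ)μ) / ρ
X = (96.3426 − 0.221 × 104.6) / 0.779 = (96.3426 − 23.1166) / 0.779 = 73.2260 / 0.779 = 94.00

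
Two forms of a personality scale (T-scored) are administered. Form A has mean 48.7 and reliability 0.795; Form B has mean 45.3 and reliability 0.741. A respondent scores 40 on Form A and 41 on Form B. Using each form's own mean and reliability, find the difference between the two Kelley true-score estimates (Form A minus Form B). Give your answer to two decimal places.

-0.33

T̂_A = 0.795(40) + 0.205(48.7) = 41.7835
T̂_B = 0.741(41) + 0.259(45.3) = 42.1137
T̂_A − T̂_B = -0.3302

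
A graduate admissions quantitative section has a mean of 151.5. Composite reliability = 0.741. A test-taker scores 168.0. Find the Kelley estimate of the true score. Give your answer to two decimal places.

163.73

Kelley's formula gives T̂ = 0.741·168.0 + 0.259·151.5 = 124.4880 + 39.2385 = 163.726.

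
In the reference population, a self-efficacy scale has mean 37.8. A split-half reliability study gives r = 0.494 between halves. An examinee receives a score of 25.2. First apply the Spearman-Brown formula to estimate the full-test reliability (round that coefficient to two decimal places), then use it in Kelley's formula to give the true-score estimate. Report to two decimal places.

29.48

Spearman-Brown: ρ = 2r/(1 + r) = 2(0.494)/(1 + 0.494) = 0.9880/1.494 = 0.6613 → 0.66
T̂ = ρX + (1 − ρ)μ
  = 0.66 × 25.2 + 0.34 × 37.8
  = 16.632 + 12.852
  = 29.484
  ≈ 29.48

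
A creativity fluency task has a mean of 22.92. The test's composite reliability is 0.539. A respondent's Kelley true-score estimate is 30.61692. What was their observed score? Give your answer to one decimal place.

37.2

T̂ = ρX + (1 − ρ)μ  ⇒  X = (T̂ − (1 − ρ)μ) / ρ
X = (30.61692 − 0.461 × 22.92) / 0.539 = (30.61692 − 10.56612) / 0.539 = 20.05080 / 0.539 = 37.200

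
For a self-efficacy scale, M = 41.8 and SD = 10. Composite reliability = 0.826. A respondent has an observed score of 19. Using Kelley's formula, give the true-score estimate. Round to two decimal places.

Regress the observed score toward the mean by the unreliability: T̂ = 0.826·19 + 0.174·41.8 = 15.694 + 7.2732 = 22.967.

22.97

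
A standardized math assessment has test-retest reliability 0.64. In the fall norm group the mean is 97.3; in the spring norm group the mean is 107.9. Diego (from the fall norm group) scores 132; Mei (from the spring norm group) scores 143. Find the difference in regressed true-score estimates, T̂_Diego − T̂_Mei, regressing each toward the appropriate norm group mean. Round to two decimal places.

-10.86

T̂_Diego = 0.64(132) + 0.36(97.3) = 119.5080
T̂_Mei = 0.64(143) + 0.36(107.9) = 130.3640
Difference = 119.5080 − 130.3640 = -10.8560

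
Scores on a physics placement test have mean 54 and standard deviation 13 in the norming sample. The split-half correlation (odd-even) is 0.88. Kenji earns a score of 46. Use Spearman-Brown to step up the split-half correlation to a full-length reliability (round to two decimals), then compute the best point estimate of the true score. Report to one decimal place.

46.5

Spearman-Brown: ρ = 2r/(1 + r) = 2(0.88)/(1 + 0.88) = 1.760/1.88 = 0.9362 → 0.94
T̂ = 0.94(46) + 0.06(54) = 43.24 + 3.24 = 46.48 → 46.5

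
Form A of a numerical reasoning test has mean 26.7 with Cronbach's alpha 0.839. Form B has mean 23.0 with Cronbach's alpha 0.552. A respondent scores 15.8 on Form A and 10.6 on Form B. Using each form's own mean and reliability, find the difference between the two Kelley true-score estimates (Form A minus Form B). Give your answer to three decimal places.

T̂_A = 0.839(15.8) + 0.161(26.7) = 17.55490
T̂_B = 0.552(10.6) + 0.448(23.0) = 16.15520
T̂_A − T̂_B = 1.39970

1.400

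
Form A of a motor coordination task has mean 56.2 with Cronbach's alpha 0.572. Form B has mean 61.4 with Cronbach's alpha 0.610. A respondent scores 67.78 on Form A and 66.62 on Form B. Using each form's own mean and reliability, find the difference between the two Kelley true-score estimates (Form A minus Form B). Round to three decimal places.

-1.760

T̂_A = 0.572(67.78) + 0.428(56.2) = 62.82376
T̂_B = 0.610(66.62) + 0.390(61.4) = 64.58420
T̂_A − T̂_B = -1.76044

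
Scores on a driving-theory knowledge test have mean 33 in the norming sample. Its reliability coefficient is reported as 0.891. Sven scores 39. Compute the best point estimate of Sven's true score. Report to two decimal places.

38.35

T̂ = 0.891(39) + 0.109(33) = 34.749 + 3.597 = 38.346 → 38.35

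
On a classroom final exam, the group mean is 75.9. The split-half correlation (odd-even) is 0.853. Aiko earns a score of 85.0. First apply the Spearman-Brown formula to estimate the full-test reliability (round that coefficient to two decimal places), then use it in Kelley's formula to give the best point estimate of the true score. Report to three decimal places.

Spearman-Brown: ρ = 2r/(1 + r) = 2(0.853)/(1 + 0.853) = 1.7060/1.853 = 0.9207 → 0.92
T̂ = ρX + (1 − ρ)μ
  = 0.92 × 85.0 + 0.08 × 75.9
  = 78.200 + 6.072
  = 84.2720
  ≈ 84.272

84.272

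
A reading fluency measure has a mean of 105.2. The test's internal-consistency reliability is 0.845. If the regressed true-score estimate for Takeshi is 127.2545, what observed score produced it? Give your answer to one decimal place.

T̂ = ρX + (1 − ρ)μ  ⇒  X = (T̂ − (1 − ρ)μ) / ρ
X = (127.2545 − 0.155 × 105.2) / 0.845 = (127.2545 − 16.3060) / 0.845 = 110.9485 / 0.845 = 131.300

131.3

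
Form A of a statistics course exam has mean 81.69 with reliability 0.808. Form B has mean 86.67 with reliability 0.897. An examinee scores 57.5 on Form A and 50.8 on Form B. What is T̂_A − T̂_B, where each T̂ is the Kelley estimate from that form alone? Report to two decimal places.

T̂_A = 0.808(57.5) + 0.192(81.69) = 62.1445
T̂_B = 0.897(50.8) + 0.103(86.67) = 54.4946
T̂_A − T̂_B = 7.6499

7.65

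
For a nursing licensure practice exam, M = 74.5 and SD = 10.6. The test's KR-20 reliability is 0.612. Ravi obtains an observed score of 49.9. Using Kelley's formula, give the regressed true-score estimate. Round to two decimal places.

59.44

Weight the observed score by reliability and the mean by (1 − reliability): T̂ = 0.612·49.9 + 0.388·74.5 = 30.5388 + 28.9060 = 59.445.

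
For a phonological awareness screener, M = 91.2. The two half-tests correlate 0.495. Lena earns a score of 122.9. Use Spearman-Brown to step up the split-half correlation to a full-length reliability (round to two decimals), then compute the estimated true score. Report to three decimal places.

112.122

Spearman-Brown: ρ = 2r/(1 + r) = 2(0.495)/(1 + 0.495) = 0.9900/1.495 = 0.6622 → 0.66
T̂ = ρX + (1 − ρ)μ
  = 0.66 × 122.9 + 0.34 × 91.2
  = 81.114 + 31.008
  = 112.1220
  ≈ 112.122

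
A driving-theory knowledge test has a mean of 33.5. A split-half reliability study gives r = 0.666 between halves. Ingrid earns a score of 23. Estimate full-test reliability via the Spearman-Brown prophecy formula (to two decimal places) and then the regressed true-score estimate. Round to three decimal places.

25.100

Spearman-Brown: ρ = 2r/(1 + r) = 2(0.666)/(1 + 0.666) = 1.3320/1.666 = 0.7995 → 0.80
Weight the observed score by reliability and the mean by (1 − reliability): T̂ = 0.80·23 + 0.20·33.5 = 18.40 + 6.700 = 25.1000.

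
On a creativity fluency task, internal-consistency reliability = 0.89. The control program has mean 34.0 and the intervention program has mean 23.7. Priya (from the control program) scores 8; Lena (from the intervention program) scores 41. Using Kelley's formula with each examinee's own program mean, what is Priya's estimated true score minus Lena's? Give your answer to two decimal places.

T̂_Priya = 0.89(8) + 0.11(34.0) = 10.8600
T̂_Lena = 0.89(41) + 0.11(23.7) = 39.0970
Difference = 10.8600 − 39.0970 = -28.2370

-28.24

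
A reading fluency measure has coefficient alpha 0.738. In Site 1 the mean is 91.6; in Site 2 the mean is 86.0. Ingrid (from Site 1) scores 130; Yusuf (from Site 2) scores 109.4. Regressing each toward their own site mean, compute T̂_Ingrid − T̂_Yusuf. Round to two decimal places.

16.67

T̂_Ingrid = 0.738(130) + 0.262(91.6) = 119.9392
T̂_Yusuf = 0.738(109.4) + 0.262(86.0) = 103.2692
Difference = 119.9392 − 103.2692 = 16.6700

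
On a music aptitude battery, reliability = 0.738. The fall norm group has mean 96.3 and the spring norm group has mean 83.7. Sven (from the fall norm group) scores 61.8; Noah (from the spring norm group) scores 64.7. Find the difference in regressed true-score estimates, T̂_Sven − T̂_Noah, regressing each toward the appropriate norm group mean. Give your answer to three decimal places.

T̂_Sven = 0.738(61.8) + 0.262(96.3) = 70.83900
T̂_Noah = 0.738(64.7) + 0.262(83.7) = 69.67800
Difference = 70.83900 − 69.67800 = 1.16100

1.161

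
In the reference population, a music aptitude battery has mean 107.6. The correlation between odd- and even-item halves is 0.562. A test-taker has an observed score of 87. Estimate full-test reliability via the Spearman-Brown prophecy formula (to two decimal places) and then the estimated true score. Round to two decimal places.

92.77

Spearman-Brown: ρ = 2r/(1 + r) = 2(0.562)/(1 + 0.562) = 1.1240/1.562 = 0.7196 → 0.72
Regress the observed score toward the mean by the unreliability: T̂ = 0.72·87 + 0.28·107.6 = 62.64 + 30.128 = 92.768.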